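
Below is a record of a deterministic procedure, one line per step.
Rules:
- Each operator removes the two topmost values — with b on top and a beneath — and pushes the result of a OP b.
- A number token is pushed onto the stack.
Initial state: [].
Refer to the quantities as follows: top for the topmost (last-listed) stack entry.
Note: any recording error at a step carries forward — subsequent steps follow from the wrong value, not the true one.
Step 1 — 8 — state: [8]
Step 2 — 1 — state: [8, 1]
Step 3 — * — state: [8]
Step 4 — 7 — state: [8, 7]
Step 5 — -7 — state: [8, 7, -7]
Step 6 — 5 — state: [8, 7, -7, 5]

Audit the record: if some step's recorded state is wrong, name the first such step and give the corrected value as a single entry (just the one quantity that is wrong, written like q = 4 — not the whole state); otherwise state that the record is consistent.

no error

Recomputing the run from the initial state:
step 1: [8]
step 2: [8, 1]
step 3: [8]
step 4: [8, 7]
step 5: [8, 7, -7]
step 6: [8, 7, -7, 5]
This matches the record at every step.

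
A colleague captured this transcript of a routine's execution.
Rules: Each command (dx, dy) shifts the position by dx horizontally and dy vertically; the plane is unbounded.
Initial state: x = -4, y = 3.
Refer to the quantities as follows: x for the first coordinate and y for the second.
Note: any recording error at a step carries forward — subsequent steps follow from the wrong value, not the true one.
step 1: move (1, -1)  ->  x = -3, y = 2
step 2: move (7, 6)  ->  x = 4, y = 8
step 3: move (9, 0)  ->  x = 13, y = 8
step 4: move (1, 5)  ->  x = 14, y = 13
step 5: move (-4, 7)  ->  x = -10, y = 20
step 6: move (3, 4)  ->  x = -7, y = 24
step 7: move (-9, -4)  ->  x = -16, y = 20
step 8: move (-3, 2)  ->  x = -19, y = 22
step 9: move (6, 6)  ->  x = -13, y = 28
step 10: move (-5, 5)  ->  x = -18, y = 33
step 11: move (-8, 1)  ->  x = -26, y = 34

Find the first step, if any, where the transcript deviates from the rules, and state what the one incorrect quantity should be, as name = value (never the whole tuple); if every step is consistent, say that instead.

step 5, x = 10

Recomputing the run from the initial state:
step 1: x = -3, y = 2
step 2: x = 4, y = 8
step 3: x = 13, y = 8
step 4: x = 14, y = 13
step 5: x = 10, y = 20
step 6: x = 13, y = 24
step 7: x = 4, y = 20
step 8: x = 1, y = 22
step 9: x = 7, y = 28
step 10: x = 2, y = 33
step 11: x = -6, y = 34
The first disagreement with the transcript is at step 5, where the value should be x = 10.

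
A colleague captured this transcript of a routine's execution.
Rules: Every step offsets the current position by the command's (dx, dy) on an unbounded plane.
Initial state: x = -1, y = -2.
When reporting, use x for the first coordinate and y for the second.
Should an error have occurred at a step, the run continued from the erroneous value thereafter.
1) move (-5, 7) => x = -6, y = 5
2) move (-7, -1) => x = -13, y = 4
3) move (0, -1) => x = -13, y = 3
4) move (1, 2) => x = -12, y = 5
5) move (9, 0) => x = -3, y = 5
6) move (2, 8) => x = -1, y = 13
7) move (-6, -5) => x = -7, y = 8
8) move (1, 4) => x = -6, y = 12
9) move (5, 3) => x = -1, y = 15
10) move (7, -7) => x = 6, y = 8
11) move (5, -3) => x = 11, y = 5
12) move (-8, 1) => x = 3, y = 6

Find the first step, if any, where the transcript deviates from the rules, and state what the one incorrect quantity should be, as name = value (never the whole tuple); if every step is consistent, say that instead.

no error

step 1: x = -1 + (-5) = -6, y = -2 + (7) = 5 -> consistent with the transcript
step 2: x = -6 + (-7) = -13, y = 5 + (-1) = 4 -> matches
step 3: x = -13 + (0) = -13, y = 4 + (-1) = 3 -> checks out
step 4: x = -13 + (1) = -12, y = 3 + (2) = 5 -> in agreement
step 5: x = -12 + (9) = -3, y = 5 + (0) = 5 -> matches
step 6: x = -3 + (2) = -1, y = 5 + (8) = 13 -> checks out
step 7: x = -1 + (-6) = -7, y = 13 + (-5) = 8 -> exactly as logged
step 8: x = -7 + (1) = -6, y = 8 + (4) = 12 -> confirmed correct
step 9: x = -6 + (5) = -1, y = 12 + (3) = 15 -> matches
step 10: x = -1 + (7) = 6, y = 15 + (-7) = 8 -> agrees with the transcript
step 11: x = 6 + (5) = 11, y = 8 + (-3) = 5 -> exactly as logged
step 12: x = 11 + (-8) = 3, y = 5 + (1) = 6 -> consistent with the transcript
All entries verified; no error found.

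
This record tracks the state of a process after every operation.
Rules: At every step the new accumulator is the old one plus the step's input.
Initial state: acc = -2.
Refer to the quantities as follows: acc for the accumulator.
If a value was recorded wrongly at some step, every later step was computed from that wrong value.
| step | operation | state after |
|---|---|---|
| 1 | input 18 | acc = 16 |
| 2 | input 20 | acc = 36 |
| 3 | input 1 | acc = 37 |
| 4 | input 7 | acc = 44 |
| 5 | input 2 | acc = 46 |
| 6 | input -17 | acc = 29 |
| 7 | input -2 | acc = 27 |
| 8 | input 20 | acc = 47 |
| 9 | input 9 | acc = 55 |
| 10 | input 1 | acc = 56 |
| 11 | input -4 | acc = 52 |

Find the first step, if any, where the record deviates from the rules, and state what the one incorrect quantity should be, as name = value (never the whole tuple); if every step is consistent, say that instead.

step 9, acc = 56

Recomputing the run from the initial state:
step 1: acc = 16
step 2: acc = 36
step 3: acc = 37
step 4: acc = 44
step 5: acc = 46
step 6: acc = 29
step 7: acc = 27
step 8: acc = 47
step 9: acc = 56
step 10: acc = 57
step 11: acc = 53
The first disagreement with the record is at step 9, where the value should be acc = 56.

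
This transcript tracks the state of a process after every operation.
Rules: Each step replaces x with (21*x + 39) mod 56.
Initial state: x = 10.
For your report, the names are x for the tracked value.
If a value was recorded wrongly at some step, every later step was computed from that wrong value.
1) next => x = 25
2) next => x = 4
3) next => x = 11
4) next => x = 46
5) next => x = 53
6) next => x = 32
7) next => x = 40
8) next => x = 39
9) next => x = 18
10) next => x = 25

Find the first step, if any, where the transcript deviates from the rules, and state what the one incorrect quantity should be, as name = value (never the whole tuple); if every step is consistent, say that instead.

step 7, x = 39

Recomputing the run from the initial state:
step 1: x = 25
step 2: x = 4
step 3: x = 11
step 4: x = 46
step 5: x = 53
step 6: x = 32
step 7: x = 39
step 8: x = 18
step 9: x = 25
step 10: x = 4
The first disagreement with the transcript is at step 7, where the value should be x = 39.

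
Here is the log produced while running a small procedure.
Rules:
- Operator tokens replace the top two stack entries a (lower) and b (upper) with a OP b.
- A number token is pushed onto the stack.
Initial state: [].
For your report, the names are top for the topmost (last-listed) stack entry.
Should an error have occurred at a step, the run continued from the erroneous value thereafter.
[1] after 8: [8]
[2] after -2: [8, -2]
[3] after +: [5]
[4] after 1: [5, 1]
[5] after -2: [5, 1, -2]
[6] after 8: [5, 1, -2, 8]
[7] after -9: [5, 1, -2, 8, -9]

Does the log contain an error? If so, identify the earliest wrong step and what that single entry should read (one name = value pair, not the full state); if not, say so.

step 3, top = 6

Step 1: push 8: top = 8 — confirmed correct.
Step 2: push -2: top = -2 — in agreement.
Step 3: 8 + -2 = 6 — first mismatch against the log.
The audit stops at step 3: the recorded entry is wrong and should be top = 6.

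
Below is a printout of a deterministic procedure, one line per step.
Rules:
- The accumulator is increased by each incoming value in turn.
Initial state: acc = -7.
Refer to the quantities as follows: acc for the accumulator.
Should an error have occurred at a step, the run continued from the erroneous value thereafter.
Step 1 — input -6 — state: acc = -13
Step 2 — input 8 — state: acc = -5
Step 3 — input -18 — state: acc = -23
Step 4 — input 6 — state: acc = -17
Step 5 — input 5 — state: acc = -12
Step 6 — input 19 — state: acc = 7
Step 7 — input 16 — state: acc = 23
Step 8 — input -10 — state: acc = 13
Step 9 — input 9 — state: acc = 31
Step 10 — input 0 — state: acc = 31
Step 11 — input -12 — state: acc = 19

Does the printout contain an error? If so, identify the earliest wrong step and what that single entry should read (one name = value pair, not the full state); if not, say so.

Step 1: acc = -7 + -6 = -13 — consistent with the printout.
Step 2: acc = -13 + 8 = -5 — exactly as logged.
Step 3: acc = -5 + -18 = -23 — confirmed correct.
Step 4: acc = -23 + 6 = -17 — no discrepancy.
Step 5: acc = -17 + 5 = -12 — verified.
Step 6: acc = -12 + 19 = 7 — agrees with the printout.
Step 7: acc = 7 + 16 = 23 — in agreement.
Step 8: acc = 23 + -10 = 13 — in agreement.
Step 9: acc = 13 + 9 = 22 — the entry is off here.
That makes step 9 the first incorrect line — acc = 22 is what it should show.

step 9, acc = 22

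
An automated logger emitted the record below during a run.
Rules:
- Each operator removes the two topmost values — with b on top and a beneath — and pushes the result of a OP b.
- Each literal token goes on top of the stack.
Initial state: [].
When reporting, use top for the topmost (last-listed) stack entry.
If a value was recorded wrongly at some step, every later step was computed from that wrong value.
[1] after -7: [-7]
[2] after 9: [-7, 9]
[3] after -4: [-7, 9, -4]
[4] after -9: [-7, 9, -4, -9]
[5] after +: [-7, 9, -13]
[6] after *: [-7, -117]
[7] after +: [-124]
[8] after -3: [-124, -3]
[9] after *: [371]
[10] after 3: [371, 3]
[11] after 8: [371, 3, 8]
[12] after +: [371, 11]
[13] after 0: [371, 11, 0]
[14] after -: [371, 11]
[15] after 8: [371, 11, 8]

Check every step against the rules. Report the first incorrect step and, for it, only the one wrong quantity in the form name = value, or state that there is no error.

Step 1: push -7: top = -7 — verified.
Step 2: push 9: top = 9 — in agreement.
Step 3: push -4: top = -4 — in agreement.
Step 4: push -9: top = -9 — in agreement.
Step 5: -4 + -9 = -13 — confirmed correct.
Step 6: 9 * -13 = -117 — same as recorded.
Step 7: -7 + -117 = -124 — verified.
Step 8: push -3: top = -3 — in agreement.
Step 9: -124 * -3 = 372 — the record disagrees here.
First deviation found at step 9; the corrected entry is top = 372.

step 9, top = 372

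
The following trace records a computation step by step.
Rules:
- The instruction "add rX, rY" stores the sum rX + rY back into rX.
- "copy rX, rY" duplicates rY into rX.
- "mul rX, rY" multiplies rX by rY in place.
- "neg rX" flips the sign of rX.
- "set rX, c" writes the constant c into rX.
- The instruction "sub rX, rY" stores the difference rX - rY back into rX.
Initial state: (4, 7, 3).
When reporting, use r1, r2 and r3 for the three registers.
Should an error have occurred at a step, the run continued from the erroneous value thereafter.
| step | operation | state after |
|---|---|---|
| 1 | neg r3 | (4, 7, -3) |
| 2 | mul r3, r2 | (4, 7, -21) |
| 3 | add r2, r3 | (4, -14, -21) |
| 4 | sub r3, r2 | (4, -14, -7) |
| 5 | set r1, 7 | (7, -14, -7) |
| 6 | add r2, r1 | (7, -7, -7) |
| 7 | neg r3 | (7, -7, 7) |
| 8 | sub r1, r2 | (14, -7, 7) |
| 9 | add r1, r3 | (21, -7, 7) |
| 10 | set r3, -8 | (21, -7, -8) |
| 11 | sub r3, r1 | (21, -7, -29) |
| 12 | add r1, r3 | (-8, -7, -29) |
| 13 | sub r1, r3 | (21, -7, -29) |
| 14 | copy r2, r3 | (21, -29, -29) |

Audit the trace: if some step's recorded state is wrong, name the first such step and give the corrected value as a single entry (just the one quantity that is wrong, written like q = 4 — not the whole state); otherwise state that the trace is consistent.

1. r3 = -(3) = -3 (matches)
2. r3 = -3 * 7 = -21 (agrees with the trace)
3. r2 = 7 + -21 = -14 (in agreement)
4. r3 = -21 - -14 = -7 (matches)
5. r1 = 7 (consistent with the trace)
6. r2 = -14 + 7 = -7 (confirmed correct)
7. r3 = -(-7) = 7 (consistent with the trace)
8. r1 = 7 - -7 = 14 (in agreement)
9. r1 = 14 + 7 = 21 (no discrepancy)
10. r3 = -8 (verified)
11. r3 = -8 - 21 = -29 (confirmed correct)
12. r1 = 21 + -29 = -8 (confirmed correct)
13. r1 = -8 - -29 = 21 (exactly as logged)
14. r2 = -29 (verified)
Nothing is out of place; the run is error-free.

no error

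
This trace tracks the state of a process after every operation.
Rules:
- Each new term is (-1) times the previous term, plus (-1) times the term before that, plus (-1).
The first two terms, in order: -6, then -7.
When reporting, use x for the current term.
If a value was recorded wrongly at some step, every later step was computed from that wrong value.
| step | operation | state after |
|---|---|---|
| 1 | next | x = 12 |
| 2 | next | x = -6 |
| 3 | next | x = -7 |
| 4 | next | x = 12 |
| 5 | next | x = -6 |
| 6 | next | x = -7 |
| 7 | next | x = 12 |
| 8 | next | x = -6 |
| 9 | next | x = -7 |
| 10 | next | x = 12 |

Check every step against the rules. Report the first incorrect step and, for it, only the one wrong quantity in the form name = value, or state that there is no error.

1. x = -1*(-7) + (-1)*(-6) + (-1) = 12 (same as recorded)
2. x = -1*(12) + (-1)*(-7) + (-1) = -6 (checks out)
3. x = -1*(-6) + (-1)*(12) + (-1) = -7 (confirmed correct)
4. x = -1*(-7) + (-1)*(-6) + (-1) = 12 (checks out)
5. x = -1*(12) + (-1)*(-7) + (-1) = -6 (verified)
6. x = -1*(-6) + (-1)*(12) + (-1) = -7 (agrees with the trace)
7. x = -1*(-7) + (-1)*(-6) + (-1) = 12 (no discrepancy)
8. x = -1*(12) + (-1)*(-7) + (-1) = -6 (checks out)
9. x = -1*(-6) + (-1)*(12) + (-1) = -7 (matches)
10. x = -1*(-7) + (-1)*(-6) + (-1) = 12 (matches)
The recomputation confirms every line.

no error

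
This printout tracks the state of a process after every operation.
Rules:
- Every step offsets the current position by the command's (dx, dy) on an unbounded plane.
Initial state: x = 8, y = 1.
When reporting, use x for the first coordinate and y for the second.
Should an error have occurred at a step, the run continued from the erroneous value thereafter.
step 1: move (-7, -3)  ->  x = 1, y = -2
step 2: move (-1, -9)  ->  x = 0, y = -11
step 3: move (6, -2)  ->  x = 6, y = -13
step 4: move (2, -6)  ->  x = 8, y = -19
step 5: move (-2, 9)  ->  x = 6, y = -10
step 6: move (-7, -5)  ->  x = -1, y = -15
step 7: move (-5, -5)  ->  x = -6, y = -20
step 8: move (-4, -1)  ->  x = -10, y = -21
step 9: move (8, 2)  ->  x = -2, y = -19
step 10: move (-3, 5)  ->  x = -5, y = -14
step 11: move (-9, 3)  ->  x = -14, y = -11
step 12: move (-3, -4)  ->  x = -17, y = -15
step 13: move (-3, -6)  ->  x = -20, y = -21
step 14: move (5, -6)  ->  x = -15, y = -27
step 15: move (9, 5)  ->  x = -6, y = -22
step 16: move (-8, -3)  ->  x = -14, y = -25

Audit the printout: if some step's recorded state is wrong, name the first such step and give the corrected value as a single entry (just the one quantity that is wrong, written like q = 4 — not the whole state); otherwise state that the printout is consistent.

no error

Step 1: x = 8 + (-7) = 1, y = 1 + (-3) = -2 — in agreement.
Step 2: x = 1 + (-1) = 0, y = -2 + (-9) = -11 — verified.
Step 3: x = 0 + (6) = 6, y = -11 + (-2) = -13 — checks out.
Step 4: x = 6 + (2) = 8, y = -13 + (-6) = -19 — in agreement.
Step 5: x = 8 + (-2) = 6, y = -19 + (9) = -10 — exactly as logged.
Step 6: x = 6 + (-7) = -1, y = -10 + (-5) = -15 — matches.
Step 7: x = -1 + (-5) = -6, y = -15 + (-5) = -20 — in agreement.
Step 8: x = -6 + (-4) = -10, y = -20 + (-1) = -21 — no discrepancy.
Step 9: x = -10 + (8) = -2, y = -21 + (2) = -19 — matches.
Step 10: x = -2 + (-3) = -5, y = -19 + (5) = -14 — no discrepancy.
Step 11: x = -5 + (-9) = -14, y = -14 + (3) = -11 — checks out.
Step 12: x = -14 + (-3) = -17, y = -11 + (-4) = -15 — agrees with the printout.
Step 13: x = -17 + (-3) = -20, y = -15 + (-6) = -21 — same as recorded.
Step 14: x = -20 + (5) = -15, y = -21 + (-6) = -27 — confirmed correct.
Step 15: x = -15 + (9) = -6, y = -27 + (5) = -22 — consistent with the printout.
Step 16: x = -6 + (-8) = -14, y = -22 + (-3) = -25 — matches.
All steps check out; nothing to correct.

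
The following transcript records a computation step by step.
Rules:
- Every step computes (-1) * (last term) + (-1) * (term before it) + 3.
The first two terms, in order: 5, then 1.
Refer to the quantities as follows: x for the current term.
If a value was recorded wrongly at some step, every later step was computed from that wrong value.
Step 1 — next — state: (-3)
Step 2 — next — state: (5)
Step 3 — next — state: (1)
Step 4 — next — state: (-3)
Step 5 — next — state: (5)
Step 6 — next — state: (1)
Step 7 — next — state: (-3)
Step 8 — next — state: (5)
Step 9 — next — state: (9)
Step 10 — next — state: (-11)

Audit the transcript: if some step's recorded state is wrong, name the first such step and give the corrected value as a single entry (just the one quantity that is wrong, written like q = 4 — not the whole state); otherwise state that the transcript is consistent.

1. x = -1*(1) + (-1)*(5) + (3) = -3 (consistent with the transcript)
2. x = -1*(-3) + (-1)*(1) + (3) = 5 (exactly as logged)
3. x = -1*(5) + (-1)*(-3) + (3) = 1 (no discrepancy)
4. x = -1*(1) + (-1)*(5) + (3) = -3 (matches)
5. x = -1*(-3) + (-1)*(1) + (3) = 5 (consistent with the transcript)
6. x = -1*(5) + (-1)*(-3) + (3) = 1 (verified)
7. x = -1*(1) + (-1)*(5) + (3) = -3 (matches)
8. x = -1*(-3) + (-1)*(1) + (3) = 5 (in agreement)
9. x = -1*(5) + (-1)*(-3) + (3) = 1 (this is not what the transcript shows)
First deviation found at step 9; the corrected entry is x = 1.

step 9, x = 1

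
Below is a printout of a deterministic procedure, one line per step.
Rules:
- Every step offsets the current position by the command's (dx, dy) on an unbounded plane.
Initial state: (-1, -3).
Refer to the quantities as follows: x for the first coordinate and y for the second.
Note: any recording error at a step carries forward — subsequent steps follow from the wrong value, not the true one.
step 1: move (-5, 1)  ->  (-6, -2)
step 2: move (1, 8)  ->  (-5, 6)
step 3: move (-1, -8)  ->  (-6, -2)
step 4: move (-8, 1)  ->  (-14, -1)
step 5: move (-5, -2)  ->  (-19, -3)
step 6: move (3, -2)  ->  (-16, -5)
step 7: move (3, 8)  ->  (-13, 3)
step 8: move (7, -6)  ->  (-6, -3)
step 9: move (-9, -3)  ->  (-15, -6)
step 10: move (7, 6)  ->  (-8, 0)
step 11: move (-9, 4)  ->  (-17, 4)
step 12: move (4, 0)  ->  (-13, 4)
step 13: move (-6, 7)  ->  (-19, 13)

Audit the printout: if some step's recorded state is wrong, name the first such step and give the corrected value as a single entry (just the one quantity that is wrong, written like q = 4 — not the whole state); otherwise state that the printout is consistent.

step 1: x = -1 + (-5) = -6, y = -3 + (1) = -2 -> in agreement
step 2: x = -6 + (1) = -5, y = -2 + (8) = 6 -> agrees with the printout
step 3: x = -5 + (-1) = -6, y = 6 + (-8) = -2 -> matches
step 4: x = -6 + (-8) = -14, y = -2 + (1) = -1 -> checks out
step 5: x = -14 + (-5) = -19, y = -1 + (-2) = -3 -> no discrepancy
step 6: x = -19 + (3) = -16, y = -3 + (-2) = -5 -> exactly as logged
step 7: x = -16 + (3) = -13, y = -5 + (8) = 3 -> matches
step 8: x = -13 + (7) = -6, y = 3 + (-6) = -3 -> confirmed correct
step 9: x = -6 + (-9) = -15, y = -3 + (-3) = -6 -> verified
step 10: x = -15 + (7) = -8, y = -6 + (6) = 0 -> no discrepancy
step 11: x = -8 + (-9) = -17, y = 0 + (4) = 4 -> matches
step 12: x = -17 + (4) = -13, y = 4 + (0) = 4 -> consistent with the printout
step 13: x = -13 + (-6) = -19, y = 4 + (7) = 11 -> this is not what the printout shows
First incorrect step: 13; the correct value is y = 11.

step 13, y = 11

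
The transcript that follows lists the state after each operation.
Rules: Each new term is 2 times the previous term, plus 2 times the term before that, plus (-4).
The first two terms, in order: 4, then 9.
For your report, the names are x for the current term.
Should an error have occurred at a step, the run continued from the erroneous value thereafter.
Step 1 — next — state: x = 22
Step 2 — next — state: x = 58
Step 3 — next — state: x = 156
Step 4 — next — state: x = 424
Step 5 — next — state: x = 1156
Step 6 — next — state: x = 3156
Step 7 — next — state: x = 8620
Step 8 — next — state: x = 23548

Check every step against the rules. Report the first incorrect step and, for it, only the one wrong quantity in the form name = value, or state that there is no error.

no error

1. x = 2*(9) + (2)*(4) + (-4) = 22 (checks out)
2. x = 2*(22) + (2)*(9) + (-4) = 58 (in agreement)
3. x = 2*(58) + (2)*(22) + (-4) = 156 (confirmed correct)
4. x = 2*(156) + (2)*(58) + (-4) = 424 (in agreement)
5. x = 2*(424) + (2)*(156) + (-4) = 1156 (consistent with the transcript)
6. x = 2*(1156) + (2)*(424) + (-4) = 3156 (no discrepancy)
7. x = 2*(3156) + (2)*(1156) + (-4) = 8620 (confirmed correct)
8. x = 2*(8620) + (2)*(3156) + (-4) = 23548 (checks out)
The recomputation confirms every line.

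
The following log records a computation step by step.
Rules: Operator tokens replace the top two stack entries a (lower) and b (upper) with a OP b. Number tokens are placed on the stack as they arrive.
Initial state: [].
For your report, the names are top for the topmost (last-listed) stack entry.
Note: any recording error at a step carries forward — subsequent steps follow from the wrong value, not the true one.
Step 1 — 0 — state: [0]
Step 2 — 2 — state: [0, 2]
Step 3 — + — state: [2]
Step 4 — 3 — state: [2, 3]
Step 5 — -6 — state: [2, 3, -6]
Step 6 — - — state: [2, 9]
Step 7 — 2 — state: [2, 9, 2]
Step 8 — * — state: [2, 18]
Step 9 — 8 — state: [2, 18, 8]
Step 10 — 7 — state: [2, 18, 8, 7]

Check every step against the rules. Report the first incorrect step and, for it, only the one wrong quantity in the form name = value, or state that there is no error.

Step 1: push 0: top = 0 — in agreement.
Step 2: push 2: top = 2 — no discrepancy.
Step 3: 0 + 2 = 2 — in agreement.
Step 4: push 3: top = 3 — verified.
Step 5: push -6: top = -6 — agrees with the log.
Step 6: 3 - -6 = 9 — confirmed correct.
Step 7: push 2: top = 2 — consistent with the log.
Step 8: 9 * 2 = 18 — same as recorded.
Step 9: push 8: top = 8 — verified.
Step 10: push 7: top = 7 — same as recorded.
The whole run recomputes cleanly — no discrepancies.

no error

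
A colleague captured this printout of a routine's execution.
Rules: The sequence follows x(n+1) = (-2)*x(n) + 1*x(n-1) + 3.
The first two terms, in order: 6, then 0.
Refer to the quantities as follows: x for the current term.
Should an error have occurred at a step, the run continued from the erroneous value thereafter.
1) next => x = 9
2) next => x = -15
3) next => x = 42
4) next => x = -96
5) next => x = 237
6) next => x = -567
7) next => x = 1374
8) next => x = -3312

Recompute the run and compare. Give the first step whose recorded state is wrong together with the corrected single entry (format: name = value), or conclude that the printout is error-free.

1. x = -2*(0) + (1)*(6) + (3) = 9 (checks out)
2. x = -2*(9) + (1)*(0) + (3) = -15 (same as recorded)
3. x = -2*(-15) + (1)*(9) + (3) = 42 (matches)
4. x = -2*(42) + (1)*(-15) + (3) = -96 (verified)
5. x = -2*(-96) + (1)*(42) + (3) = 237 (agrees with the printout)
6. x = -2*(237) + (1)*(-96) + (3) = -567 (no discrepancy)
7. x = -2*(-567) + (1)*(237) + (3) = 1374 (agrees with the printout)
8. x = -2*(1374) + (1)*(-567) + (3) = -3312 (matches)
Each recorded entry agrees with the recomputation.

no error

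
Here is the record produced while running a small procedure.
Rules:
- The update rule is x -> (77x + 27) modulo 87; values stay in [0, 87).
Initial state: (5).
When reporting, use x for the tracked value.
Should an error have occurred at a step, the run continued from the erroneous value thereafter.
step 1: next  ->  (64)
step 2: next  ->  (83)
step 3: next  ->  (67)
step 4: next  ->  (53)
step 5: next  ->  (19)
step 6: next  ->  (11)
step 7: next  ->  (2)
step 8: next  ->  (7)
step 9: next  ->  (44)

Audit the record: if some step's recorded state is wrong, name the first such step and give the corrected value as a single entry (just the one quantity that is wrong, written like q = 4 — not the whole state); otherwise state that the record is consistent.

step 7, x = 4

1. x = (77*5 + 27) mod 87 = 64 (confirmed correct)
2. x = (77*64 + 27) mod 87 = 83 (verified)
3. x = (77*83 + 27) mod 87 = 67 (same as recorded)
4. x = (77*67 + 27) mod 87 = 53 (agrees with the record)
5. x = (77*53 + 27) mod 87 = 19 (confirmed correct)
6. x = (77*19 + 27) mod 87 = 11 (matches)
7. x = (77*11 + 27) mod 87 = 4 (first mismatch against the record)
Step 7 is the first one off; corrected, x = 4.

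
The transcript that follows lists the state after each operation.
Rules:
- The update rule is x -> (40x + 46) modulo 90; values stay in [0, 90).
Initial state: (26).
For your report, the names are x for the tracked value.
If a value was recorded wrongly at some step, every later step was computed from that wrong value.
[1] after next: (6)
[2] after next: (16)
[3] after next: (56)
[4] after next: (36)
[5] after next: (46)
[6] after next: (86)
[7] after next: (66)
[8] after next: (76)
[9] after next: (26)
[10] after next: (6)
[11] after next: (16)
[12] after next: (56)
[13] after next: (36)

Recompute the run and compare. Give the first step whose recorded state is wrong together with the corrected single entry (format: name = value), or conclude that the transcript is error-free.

1. x = (40*26 + 46) mod 90 = 6 (same as recorded)
2. x = (40*6 + 46) mod 90 = 16 (no discrepancy)
3. x = (40*16 + 46) mod 90 = 56 (agrees with the transcript)
4. x = (40*56 + 46) mod 90 = 36 (confirmed correct)
5. x = (40*36 + 46) mod 90 = 46 (in agreement)
6. x = (40*46 + 46) mod 90 = 86 (exactly as logged)
7. x = (40*86 + 46) mod 90 = 66 (verified)
8. x = (40*66 + 46) mod 90 = 76 (agrees with the transcript)
9. x = (40*76 + 46) mod 90 = 26 (agrees with the transcript)
10. x = (40*26 + 46) mod 90 = 6 (exactly as logged)
11. x = (40*6 + 46) mod 90 = 16 (agrees with the transcript)
12. x = (40*16 + 46) mod 90 = 56 (matches)
13. x = (40*56 + 46) mod 90 = 36 (exactly as logged)
The recomputation confirms every line.

no error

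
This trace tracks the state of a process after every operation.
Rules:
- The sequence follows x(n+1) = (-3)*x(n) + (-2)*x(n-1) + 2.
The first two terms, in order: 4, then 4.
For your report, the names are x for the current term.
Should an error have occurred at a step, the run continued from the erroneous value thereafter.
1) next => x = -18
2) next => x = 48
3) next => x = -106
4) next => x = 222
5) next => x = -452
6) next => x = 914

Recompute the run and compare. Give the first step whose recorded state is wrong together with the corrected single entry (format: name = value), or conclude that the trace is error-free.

Step 1: x = -3*(4) + (-2)*(4) + (2) = -18 — exactly as logged.
Step 2: x = -3*(-18) + (-2)*(4) + (2) = 48 — consistent with the trace.
Step 3: x = -3*(48) + (-2)*(-18) + (2) = -106 — in agreement.
Step 4: x = -3*(-106) + (-2)*(48) + (2) = 224 — not what was recorded.
So the first discrepancy is step 4, where the right value is x = 224.

step 4, x = 224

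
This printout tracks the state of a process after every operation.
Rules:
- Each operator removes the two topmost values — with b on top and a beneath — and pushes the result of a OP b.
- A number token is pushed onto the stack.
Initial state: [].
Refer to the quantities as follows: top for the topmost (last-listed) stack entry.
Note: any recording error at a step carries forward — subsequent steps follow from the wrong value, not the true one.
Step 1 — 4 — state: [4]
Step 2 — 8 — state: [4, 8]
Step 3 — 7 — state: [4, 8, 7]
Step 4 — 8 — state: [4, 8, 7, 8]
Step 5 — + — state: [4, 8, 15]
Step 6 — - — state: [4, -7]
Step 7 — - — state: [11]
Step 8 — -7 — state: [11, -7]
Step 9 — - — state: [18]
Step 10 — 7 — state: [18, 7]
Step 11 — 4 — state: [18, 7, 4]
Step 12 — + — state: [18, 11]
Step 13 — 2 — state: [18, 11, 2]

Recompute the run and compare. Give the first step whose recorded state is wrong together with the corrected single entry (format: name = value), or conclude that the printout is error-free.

1. push 4: top = 4 (verified)
2. push 8: top = 8 (checks out)
3. push 7: top = 7 (confirmed correct)
4. push 8: top = 8 (confirmed correct)
5. 7 + 8 = 15 (confirmed correct)
6. 8 - 15 = -7 (checks out)
7. 4 - -7 = 11 (same as recorded)
8. push -7: top = -7 (in agreement)
9. 11 - -7 = 18 (checks out)
10. push 7: top = 7 (confirmed correct)
11. push 4: top = 4 (matches)
12. 7 + 4 = 11 (verified)
13. push 2: top = 2 (same as recorded)
All steps check out; nothing to correct.

no error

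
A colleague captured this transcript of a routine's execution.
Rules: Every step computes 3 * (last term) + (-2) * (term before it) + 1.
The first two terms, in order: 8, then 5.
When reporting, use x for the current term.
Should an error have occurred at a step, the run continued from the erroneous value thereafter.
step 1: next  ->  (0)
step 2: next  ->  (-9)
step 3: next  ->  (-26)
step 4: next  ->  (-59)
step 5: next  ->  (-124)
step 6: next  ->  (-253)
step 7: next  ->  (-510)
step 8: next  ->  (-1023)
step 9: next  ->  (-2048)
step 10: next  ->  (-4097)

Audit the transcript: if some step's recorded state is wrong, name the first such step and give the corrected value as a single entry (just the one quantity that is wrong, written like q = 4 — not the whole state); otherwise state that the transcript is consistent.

Recomputing the run from the initial state:
step 1: x = 0
step 2: x = -9
step 3: x = -26
step 4: x = -59
step 5: x = -124
step 6: x = -253
step 7: x = -510
step 8: x = -1023
step 9: x = -2048
step 10: x = -4097
This matches the transcript at every step.

no error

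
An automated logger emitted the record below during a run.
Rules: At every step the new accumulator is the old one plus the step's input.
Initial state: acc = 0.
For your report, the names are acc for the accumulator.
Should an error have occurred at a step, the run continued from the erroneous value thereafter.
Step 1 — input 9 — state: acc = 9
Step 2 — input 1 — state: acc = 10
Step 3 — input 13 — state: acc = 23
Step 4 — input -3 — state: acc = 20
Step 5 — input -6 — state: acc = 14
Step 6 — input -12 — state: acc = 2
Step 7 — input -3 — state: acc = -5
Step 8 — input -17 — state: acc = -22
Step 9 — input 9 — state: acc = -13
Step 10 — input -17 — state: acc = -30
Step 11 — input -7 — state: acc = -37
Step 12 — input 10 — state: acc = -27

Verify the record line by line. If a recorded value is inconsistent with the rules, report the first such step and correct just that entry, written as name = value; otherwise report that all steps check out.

Step 1: acc = 0 + 9 = 9 — checks out.
Step 2: acc = 9 + 1 = 10 — verified.
Step 3: acc = 10 + 13 = 23 — checks out.
Step 4: acc = 23 + -3 = 20 — matches.
Step 5: acc = 20 + -6 = 14 — agrees with the record.
Step 6: acc = 14 + -12 = 2 — agrees with the record.
Step 7: acc = 2 + -3 = -1 — the record disagrees here.
The earliest wrong entry is at step 7: it should read acc = -1.

step 7, acc = -1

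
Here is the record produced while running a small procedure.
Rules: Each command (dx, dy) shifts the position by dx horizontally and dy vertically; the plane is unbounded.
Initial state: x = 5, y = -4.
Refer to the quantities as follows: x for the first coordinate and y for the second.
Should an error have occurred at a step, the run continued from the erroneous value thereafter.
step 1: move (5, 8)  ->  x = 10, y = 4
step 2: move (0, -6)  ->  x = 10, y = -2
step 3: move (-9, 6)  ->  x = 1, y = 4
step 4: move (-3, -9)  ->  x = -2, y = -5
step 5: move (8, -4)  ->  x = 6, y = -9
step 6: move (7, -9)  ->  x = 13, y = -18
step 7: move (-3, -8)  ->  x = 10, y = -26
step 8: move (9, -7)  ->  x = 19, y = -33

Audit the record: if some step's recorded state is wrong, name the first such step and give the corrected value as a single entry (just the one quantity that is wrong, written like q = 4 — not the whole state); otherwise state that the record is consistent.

1. x = 5 + (5) = 10, y = -4 + (8) = 4 (verified)
2. x = 10 + (0) = 10, y = 4 + (-6) = -2 (confirmed correct)
3. x = 10 + (-9) = 1, y = -2 + (6) = 4 (checks out)
4. x = 1 + (-3) = -2, y = 4 + (-9) = -5 (matches)
5. x = -2 + (8) = 6, y = -5 + (-4) = -9 (exactly as logged)
6. x = 6 + (7) = 13, y = -9 + (-9) = -18 (confirmed correct)
7. x = 13 + (-3) = 10, y = -18 + (-8) = -26 (in agreement)
8. x = 10 + (9) = 19, y = -26 + (-7) = -33 (same as recorded)
All entries verified; no error found.

no error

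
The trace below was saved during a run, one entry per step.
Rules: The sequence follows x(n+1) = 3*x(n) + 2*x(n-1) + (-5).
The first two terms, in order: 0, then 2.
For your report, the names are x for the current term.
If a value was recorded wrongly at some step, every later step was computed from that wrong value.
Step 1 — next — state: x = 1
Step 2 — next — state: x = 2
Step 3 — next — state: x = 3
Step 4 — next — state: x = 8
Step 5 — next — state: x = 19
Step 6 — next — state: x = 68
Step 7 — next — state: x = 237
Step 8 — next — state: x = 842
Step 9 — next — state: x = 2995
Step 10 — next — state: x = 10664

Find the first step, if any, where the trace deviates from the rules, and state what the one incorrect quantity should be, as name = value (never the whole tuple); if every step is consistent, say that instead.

step 1: x = 3*(2) + (2)*(0) + (-5) = 1 -> agrees with the trace
step 2: x = 3*(1) + (2)*(2) + (-5) = 2 -> confirmed correct
step 3: x = 3*(2) + (2)*(1) + (-5) = 3 -> in agreement
step 4: x = 3*(3) + (2)*(2) + (-5) = 8 -> consistent with the trace
step 5: x = 3*(8) + (2)*(3) + (-5) = 25 -> the trace has a different value
The audit stops at step 5: the recorded entry is wrong and should be x = 25.

step 5, x = 25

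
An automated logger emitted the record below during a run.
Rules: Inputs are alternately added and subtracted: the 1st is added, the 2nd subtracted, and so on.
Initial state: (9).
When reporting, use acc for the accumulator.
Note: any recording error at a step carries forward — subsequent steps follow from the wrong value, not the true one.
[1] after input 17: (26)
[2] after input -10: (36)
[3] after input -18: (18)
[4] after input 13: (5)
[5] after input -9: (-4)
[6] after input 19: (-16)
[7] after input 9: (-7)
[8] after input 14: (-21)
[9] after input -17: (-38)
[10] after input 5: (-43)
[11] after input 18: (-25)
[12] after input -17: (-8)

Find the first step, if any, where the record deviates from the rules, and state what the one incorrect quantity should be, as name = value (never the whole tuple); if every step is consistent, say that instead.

step 6, acc = -23

1. acc = 9 + 17 = 26 (confirmed correct)
2. acc = 26 - -10 = 36 (exactly as logged)
3. acc = 36 + -18 = 18 (same as recorded)
4. acc = 18 - 13 = 5 (no discrepancy)
5. acc = 5 + -9 = -4 (confirmed correct)
6. acc = -4 - 19 = -23 (the recorded entry deviates here)
Step 6 is the first one off; corrected, acc = -23.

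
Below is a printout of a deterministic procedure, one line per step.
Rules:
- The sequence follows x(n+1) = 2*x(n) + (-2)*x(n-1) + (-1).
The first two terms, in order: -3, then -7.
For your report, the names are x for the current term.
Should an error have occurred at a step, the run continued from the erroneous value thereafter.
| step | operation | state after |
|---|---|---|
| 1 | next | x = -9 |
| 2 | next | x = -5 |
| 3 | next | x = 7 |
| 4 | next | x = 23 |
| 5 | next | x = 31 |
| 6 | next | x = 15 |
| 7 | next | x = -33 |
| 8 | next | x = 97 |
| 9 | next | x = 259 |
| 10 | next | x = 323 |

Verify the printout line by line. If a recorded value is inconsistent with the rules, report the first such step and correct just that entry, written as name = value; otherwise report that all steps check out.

Recomputing the run from the initial state:
step 1: x = -9
step 2: x = -5
step 3: x = 7
step 4: x = 23
step 5: x = 31
step 6: x = 15
step 7: x = -33
step 8: x = -97
step 9: x = -129
step 10: x = -65
The first disagreement with the printout is at step 8, where the value should be x = -97.

step 8, x = -97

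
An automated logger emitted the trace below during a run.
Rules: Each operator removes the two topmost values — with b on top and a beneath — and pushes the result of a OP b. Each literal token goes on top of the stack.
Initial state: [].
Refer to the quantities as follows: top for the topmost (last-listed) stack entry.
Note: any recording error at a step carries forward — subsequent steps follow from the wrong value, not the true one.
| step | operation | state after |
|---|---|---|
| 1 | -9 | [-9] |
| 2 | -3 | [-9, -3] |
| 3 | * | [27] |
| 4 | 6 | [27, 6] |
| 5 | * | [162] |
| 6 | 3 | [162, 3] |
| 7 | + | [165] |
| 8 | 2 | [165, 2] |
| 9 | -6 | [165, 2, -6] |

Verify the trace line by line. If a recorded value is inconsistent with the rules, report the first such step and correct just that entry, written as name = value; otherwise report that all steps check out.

no error

Step 1: push -9: top = -9 — agrees with the trace.
Step 2: push -3: top = -3 — matches.
Step 3: -9 * -3 = 27 — verified.
Step 4: push 6: top = 6 — exactly as logged.
Step 5: 27 * 6 = 162 — consistent with the trace.
Step 6: push 3: top = 3 — confirmed correct.
Step 7: 162 + 3 = 165 — same as recorded.
Step 8: push 2: top = 2 — no discrepancy.
Step 9: push -6: top = -6 — in agreement.
Each recorded entry agrees with the recomputation.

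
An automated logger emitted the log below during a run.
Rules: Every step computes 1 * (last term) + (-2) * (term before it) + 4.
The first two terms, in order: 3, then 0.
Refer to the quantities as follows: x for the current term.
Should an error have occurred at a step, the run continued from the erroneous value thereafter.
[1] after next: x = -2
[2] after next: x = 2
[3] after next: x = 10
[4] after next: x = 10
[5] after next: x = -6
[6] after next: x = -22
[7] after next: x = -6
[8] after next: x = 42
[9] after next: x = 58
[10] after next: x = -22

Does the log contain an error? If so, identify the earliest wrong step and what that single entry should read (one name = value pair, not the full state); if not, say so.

Recomputing the run from the initial state:
step 1: x = -2
step 2: x = 2
step 3: x = 10
step 4: x = 10
step 5: x = -6
step 6: x = -22
step 7: x = -6
step 8: x = 42
step 9: x = 58
step 10: x = -22
This matches the log at every step.

no error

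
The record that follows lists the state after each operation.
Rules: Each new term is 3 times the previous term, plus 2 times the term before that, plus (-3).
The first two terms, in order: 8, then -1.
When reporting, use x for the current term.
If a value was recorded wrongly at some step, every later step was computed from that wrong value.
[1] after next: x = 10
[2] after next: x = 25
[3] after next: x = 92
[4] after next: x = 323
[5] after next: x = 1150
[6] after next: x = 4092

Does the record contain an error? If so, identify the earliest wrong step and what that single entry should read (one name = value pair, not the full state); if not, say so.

step 6, x = 4093

Recomputing the run from the initial state:
step 1: x = 10
step 2: x = 25
step 3: x = 92
step 4: x = 323
step 5: x = 1150
step 6: x = 4093
The first disagreement with the record is at step 6, where the value should be x = 4093.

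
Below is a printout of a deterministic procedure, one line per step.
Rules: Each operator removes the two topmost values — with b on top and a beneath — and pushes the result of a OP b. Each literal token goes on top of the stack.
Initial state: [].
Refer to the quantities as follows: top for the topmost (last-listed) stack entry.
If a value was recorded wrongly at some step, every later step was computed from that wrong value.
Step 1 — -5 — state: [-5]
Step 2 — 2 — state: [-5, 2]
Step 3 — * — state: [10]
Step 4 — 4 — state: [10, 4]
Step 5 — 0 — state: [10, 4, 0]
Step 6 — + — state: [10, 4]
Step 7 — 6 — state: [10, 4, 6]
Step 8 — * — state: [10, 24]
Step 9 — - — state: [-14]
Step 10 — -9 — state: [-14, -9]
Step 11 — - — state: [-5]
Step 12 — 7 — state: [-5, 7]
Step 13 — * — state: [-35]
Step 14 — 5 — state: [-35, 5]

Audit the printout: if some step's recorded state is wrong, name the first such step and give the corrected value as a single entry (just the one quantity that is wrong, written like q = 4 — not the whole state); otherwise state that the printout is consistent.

step 3, top = -10

Recomputing the run from the initial state:
step 1: [-5]
step 2: [-5, 2]
step 3: [-10]
step 4: [-10, 4]
step 5: [-10, 4, 0]
step 6: [-10, 4]
step 7: [-10, 4, 6]
step 8: [-10, 24]
step 9: [-34]
step 10: [-34, -9]
step 11: [-25]
step 12: [-25, 7]
step 13: [-175]
step 14: [-175, 5]
The first disagreement with the printout is at step 3, where the value should be top = -10.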